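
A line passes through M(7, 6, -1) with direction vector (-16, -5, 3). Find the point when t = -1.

P(t) = M + t·d
  = (7 + (-16)·(-1), 6 + (-5)·(-1), -1 + 3·(-1))
  = (7 + 16, 6 + 5, -1 - 3)
  = (23, 11, -4)

(23, 11, -4)


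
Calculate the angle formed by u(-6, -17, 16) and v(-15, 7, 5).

u·v = (-6)·(-15) + (-17)·7 + 16·5 = 90 - 119 + 80 = 51
|u| = √((-6)² + (-17)² + 16²) = √581 ≈ 24.1
|v| = √((-15)² + 7² + 5²) = √299 ≈ 17.29
cos θ = (u·v)/(|u||v|) = 51/(24.1·17.29) ≈ 0.1224
θ = arccos(0.1224) ≈ 82.97°

82.97°


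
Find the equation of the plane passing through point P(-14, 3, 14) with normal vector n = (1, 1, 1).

The plane through P with normal n = (a, b, c) satisfies n·(r - P) = 0,
i.e. ax + by + cz = a·x₀ + b·y₀ + c·z₀.
d = 1·(-14) + 1·3 + 1·14
  = -14 + 3 + 14
  = 3
Equation: x + y + z = 3

x + y + z = 3


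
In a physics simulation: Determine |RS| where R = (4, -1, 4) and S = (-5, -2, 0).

d = √[(x₂-x₁)² + (y₂-y₁)² + (z₂-z₁)²]
  = √[(-9)² + (-1)² + (-4)²]
  = √[81 + 1 + 16]
  = √98
  ≈ 9.899

9.899


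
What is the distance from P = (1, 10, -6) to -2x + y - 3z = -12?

distance = |a·x₀ + b·y₀ + c·z₀ - d| / √(a² + b² + c²)
  = |(-2)·1 + 1·10 + (-3)·(-6) - (-12)| / √((-2)² + 1² + (-3)²)
  = |-2 + 10 + 18 + 12| / √(4 + 1 + 9)
  = |38| / √14
  = 38 / 3.742
  ≈ 10.16

10.16


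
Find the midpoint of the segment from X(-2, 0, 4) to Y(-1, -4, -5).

M = ((x₁+x₂)/2, (y₁+y₂)/2, (z₁+z₂)/2)
  = ((-2 - 1)/2, (0 - 4)/2, (4 - 5)/2)
  = (-3/2, -4/2, -1/2)
  = (-1.5, -2, -0.5)

(-1.5, -2, -0.5)


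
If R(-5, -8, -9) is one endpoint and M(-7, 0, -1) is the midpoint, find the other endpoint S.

S = 2M - R
  = (2·(-7) - (-5), 2·0 - (-8), 2·(-1) - (-9))
  = (-14 + 5, 0 + 8, -2 + 9)
  = (-9, 8, 7)

(-9, 8, 7)


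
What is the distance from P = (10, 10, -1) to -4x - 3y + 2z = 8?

distance = |a·x₀ + b·y₀ + c·z₀ - d| / √(a² + b² + c²)
  = |(-4)·10 + (-3)·10 + 2·(-1) - 8| / √((-4)² + (-3)² + 2²)
  = |-40 - 30 - 2 - 8| / √(16 + 9 + 4)
  = |-80| / √29
  = 80 / 5.385
  ≈ 14.86

14.86


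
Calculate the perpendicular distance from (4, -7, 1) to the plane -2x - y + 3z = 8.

distance = |a·x₀ + b·y₀ + c·z₀ - d| / √(a² + b² + c²)
  = |(-2)·4 + (-1)·(-7) + 3·1 - 8| / √((-2)² + (-1)² + 3²)
  = |-8 + 7 + 3 - 8| / √(4 + 1 + 9)
  = |-6| / √14
  = 6 / 3.742
  ≈ 1.604

1.604


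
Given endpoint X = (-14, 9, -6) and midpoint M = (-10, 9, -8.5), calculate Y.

Y = 2M - X
  = (2·(-10) - (-14), 2·9 - 9, 2·(-8.5) - (-6))
  = (-20 + 14, 18 - 9, -17 + 6)
  = (-6, 9, -11)

(-6, 9, -11)


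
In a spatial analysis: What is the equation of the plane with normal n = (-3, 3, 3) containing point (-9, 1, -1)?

The plane through P with normal n = (a, b, c) satisfies n·(r - P) = 0,
i.e. ax + by + cz = a·x₀ + b·y₀ + c·z₀.
d = (-3)·(-9) + 3·1 + 3·(-1)
  = 27 + 3 - 3
  = 27
Equation: -3x + 3y + 3z = 27

-3x + 3y + 3z = 27


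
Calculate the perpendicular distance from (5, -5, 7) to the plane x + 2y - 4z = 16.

distance = |a·x₀ + b·y₀ + c·z₀ - d| / √(a² + b² + c²)
  = |1·5 + 2·(-5) + (-4)·7 - 16| / √(1² + 2² + (-4)²)
  = |5 - 10 - 28 - 16| / √(1 + 4 + 16)
  = |-49| / √21
  = 49 / 4.583
  ≈ 10.69

10.69


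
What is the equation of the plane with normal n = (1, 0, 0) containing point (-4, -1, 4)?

The plane through P with normal n = (a, b, c) satisfies n·(r - P) = 0,
i.e. ax + by + cz = a·x₀ + b·y₀ + c·z₀.
d = 1·(-4) + 0·(-1) + 0·4
  = -4 + 0 + 0
  = -4
Equation: x = -4

x = -4


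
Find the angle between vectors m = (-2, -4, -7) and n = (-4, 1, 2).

m·n = (-2)·(-4) + (-4)·1 + (-7)·2 = 8 - 4 - 14 = -10
|m| = √((-2)² + (-4)² + (-7)²) = √69 ≈ 8.307
|n| = √((-4)² + 1² + 2²) = √21 ≈ 4.583
cos θ = (m·n)/(|m||n|) = -10/(8.307·4.583) ≈ -0.2627
θ = arccos(-0.2627) ≈ 105.2°

105.2°


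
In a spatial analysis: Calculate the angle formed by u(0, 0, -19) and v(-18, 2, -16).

u·v = 0·(-18) + 0·2 + (-19)·(-16) = 0 + 0 + 304 = 304
|u| = √(0² + 0² + (-19)²) = √361 ≈ 19
|v| = √((-18)² + 2² + (-16)²) = √584 ≈ 24.17
cos θ = (u·v)/(|u||v|) = 304/(19·24.17) ≈ 0.6621
θ = arccos(0.6621) ≈ 48.54°

48.54°


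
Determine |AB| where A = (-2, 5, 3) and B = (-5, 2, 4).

d = √[(x₂-x₁)² + (y₂-y₁)² + (z₂-z₁)²]
  = √[(-3)² + (-3)² + 1²]
  = √[9 + 9 + 1]
  = √19
  ≈ 4.359

4.359


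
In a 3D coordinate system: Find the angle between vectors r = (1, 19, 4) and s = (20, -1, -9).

r·s = 1·20 + 19·(-1) + 4·(-9) = 20 - 19 - 36 = -35
|r| = √(1² + 19² + 4²) = √378 ≈ 19.44
|s| = √(20² + (-1)² + (-9)²) = √482 ≈ 21.95
cos θ = (r·s)/(|r||s|) = -35/(19.44·21.95) ≈ -0.082
θ = arccos(-0.082) ≈ 94.7°

94.7°


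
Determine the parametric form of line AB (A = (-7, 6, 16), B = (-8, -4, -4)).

Direction vector d = B - A = (-8 + 7, -4 - 6, -4 - 16) = (-1, -10, -20)
Parametric form r = A + t·d:
x = -7 - t, y = 6 - 10t, z = 16 - 20t

x = -7 - t, y = 6 - 10t, z = 16 - 20t


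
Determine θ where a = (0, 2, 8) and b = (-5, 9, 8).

a·b = 0·(-5) + 2·9 + 8·8 = 0 + 18 + 64 = 82
|a| = √(0² + 2² + 8²) = √68 ≈ 8.246
|b| = √((-5)² + 9² + 8²) = √170 ≈ 13.04
cos θ = (a·b)/(|a||b|) = 82/(8.246·13.04) ≈ 0.7627
θ = arccos(0.7627) ≈ 40.3°

40.3°


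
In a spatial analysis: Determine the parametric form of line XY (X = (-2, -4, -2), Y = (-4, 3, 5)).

Direction vector d = Y - X = (-4 + 2, 3 + 4, 5 + 2) = (-2, 7, 7)
Parametric form r = X + t·d:
x = -2 - 2t, y = -4 + 7t, z = -2 + 7t

x = -2 - 2t, y = -4 + 7t, z = -2 + 7t


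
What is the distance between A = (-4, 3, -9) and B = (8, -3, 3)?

d = √[(x₂-x₁)² + (y₂-y₁)² + (z₂-z₁)²]
  = √[12² + (-6)² + 12²]
  = √[144 + 36 + 144]
  = √324
  ≈ 18

18


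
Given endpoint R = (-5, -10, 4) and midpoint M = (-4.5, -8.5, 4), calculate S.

S = 2M - R
  = (2·(-4.5) - (-5), 2·(-8.5) - (-10), 2·4 - 4)
  = (-9 + 5, -17 + 10, 8 - 4)
  = (-4, -7, 4)

(-4, -7, 4)


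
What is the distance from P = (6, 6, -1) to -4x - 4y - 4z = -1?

distance = |a·x₀ + b·y₀ + c·z₀ - d| / √(a² + b² + c²)
  = |(-4)·6 + (-4)·6 + (-4)·(-1) - (-1)| / √((-4)² + (-4)² + (-4)²)
  = |-24 - 24 + 4 + 1| / √(16 + 16 + 16)
  = |-43| / √48
  = 43 / 6.928
  ≈ 6.207

6.207


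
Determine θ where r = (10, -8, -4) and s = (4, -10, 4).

r·s = 10·4 + (-8)·(-10) + (-4)·4 = 40 + 80 - 16 = 104
|r| = √(10² + (-8)² + (-4)²) = √180 ≈ 13.42
|s| = √(4² + (-10)² + 4²) = √132 ≈ 11.49
cos θ = (r·s)/(|r||s|) = 104/(13.42·11.49) ≈ 0.6747
θ = arccos(0.6747) ≈ 47.57°

47.57°


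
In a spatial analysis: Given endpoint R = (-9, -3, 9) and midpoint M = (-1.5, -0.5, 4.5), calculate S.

S = 2M - R
  = (2·(-1.5) - (-9), 2·(-0.5) - (-3), 2·4.5 - 9)
  = (-3 + 9, -1 + 3, 9 - 9)
  = (6, 2, 0)

(6, 2, 0)


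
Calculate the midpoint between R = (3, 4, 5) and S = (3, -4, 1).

M = ((x₁+x₂)/2, (y₁+y₂)/2, (z₁+z₂)/2)
  = ((3 + 3)/2, (4 - 4)/2, (5 + 1)/2)
  = (6/2, 0/2, 6/2)
  = (3, 0, 3)

(3, 0, 3)


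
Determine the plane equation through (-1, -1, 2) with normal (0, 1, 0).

The plane through P with normal n = (a, b, c) satisfies n·(r - P) = 0,
i.e. ax + by + cz = a·x₀ + b·y₀ + c·z₀.
d = 0·(-1) + 1·(-1) + 0·2
  = 0 - 1 + 0
  = -1
Equation: y = -1

y = -1


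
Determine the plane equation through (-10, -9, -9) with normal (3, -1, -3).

The plane through P with normal n = (a, b, c) satisfies n·(r - P) = 0,
i.e. ax + by + cz = a·x₀ + b·y₀ + c·z₀.
d = 3·(-10) + (-1)·(-9) + (-3)·(-9)
  = -30 + 9 + 27
  = 6
Equation: 3x - y - 3z = 6

3x - y - 3z = 6


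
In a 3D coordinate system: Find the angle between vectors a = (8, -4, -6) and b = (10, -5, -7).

a·b = 8·10 + (-4)·(-5) + (-6)·(-7) = 80 + 20 + 42 = 142
|a| = √(8² + (-4)² + (-6)²) = √116 ≈ 10.77
|b| = √(10² + (-5)² + (-7)²) = √174 ≈ 13.19
cos θ = (a·b)/(|a||b|) = 142/(10.77·13.19) ≈ 0.9995
θ = arccos(0.9995) ≈ 1.804°

1.804°


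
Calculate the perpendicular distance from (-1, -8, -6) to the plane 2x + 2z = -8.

distance = |a·x₀ + b·y₀ + c·z₀ - d| / √(a² + b² + c²)
  = |2·(-1) + 0·(-8) + 2·(-6) - (-8)| / √(2² + 0² + 2²)
  = |-2 + 0 - 12 + 8| / √(4 + 0 + 4)
  = |-6| / √8
  = 6 / 2.828
  ≈ 2.121

2.121


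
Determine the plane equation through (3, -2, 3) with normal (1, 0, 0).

The plane through P with normal n = (a, b, c) satisfies n·(r - P) = 0,
i.e. ax + by + cz = a·x₀ + b·y₀ + c·z₀.
d = 1·3 + 0·(-2) + 0·3
  = 3 + 0 + 0
  = 3
Equation: x = 3

x = 3


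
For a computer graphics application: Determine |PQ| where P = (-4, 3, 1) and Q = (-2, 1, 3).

d = √[(x₂-x₁)² + (y₂-y₁)² + (z₂-z₁)²]
  = √[2² + (-2)² + 2²]
  = √[4 + 4 + 4]
  = √12
  ≈ 3.464

3.464


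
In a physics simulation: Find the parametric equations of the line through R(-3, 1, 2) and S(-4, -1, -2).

Direction vector d = S - R = (-4 + 3, -1 - 1, -2 - 2) = (-1, -2, -4)
Parametric form r = R + t·d:
x = -3 - t, y = 1 - 2t, z = 2 - 4t

x = -3 - t, y = 1 - 2t, z = 2 - 4t


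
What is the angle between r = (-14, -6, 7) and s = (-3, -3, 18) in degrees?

r·s = (-14)·(-3) + (-6)·(-3) + 7·18 = 42 + 18 + 126 = 186
|r| = √((-14)² + (-6)² + 7²) = √281 ≈ 16.76
|s| = √((-3)² + (-3)² + 18²) = √342 ≈ 18.49
cos θ = (r·s)/(|r||s|) = 186/(16.76·18.49) ≈ 0.6
θ = arccos(0.6) ≈ 53.13°

53.13°


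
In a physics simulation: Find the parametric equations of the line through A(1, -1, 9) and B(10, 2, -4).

Direction vector d = B - A = (10 - 1, 2 + 1, -4 - 9) = (9, 3, -13)
Parametric form r = A + t·d:
x = 1 + 9t, y = -1 + 3t, z = 9 - 13t

x = 1 + 9t, y = -1 + 3t, z = 9 - 13t


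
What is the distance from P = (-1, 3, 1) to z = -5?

distance = |a·x₀ + b·y₀ + c·z₀ - d| / √(a² + b² + c²)
  = |0·(-1) + 0·3 + 1·1 - (-5)| / √(0² + 0² + 1²)
  = |0 + 0 + 1 + 5| / √(0 + 0 + 1)
  = |6| / √1
  = 6 / 1
  ≈ 6

6


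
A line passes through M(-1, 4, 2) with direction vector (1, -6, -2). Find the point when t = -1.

P(t) = M + t·d
  = (-1 + 1·(-1), 4 + (-6)·(-1), 2 + (-2)·(-1))
  = (-1 - 1, 4 + 6, 2 + 2)
  = (-2, 10, 4)

(-2, 10, 4)


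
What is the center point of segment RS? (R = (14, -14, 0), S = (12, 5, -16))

M = ((x₁+x₂)/2, (y₁+y₂)/2, (z₁+z₂)/2)
  = ((14 + 12)/2, (-14 + 5)/2, (0 - 16)/2)
  = (26/2, -9/2, -16/2)
  = (13, -4.5, -8)

(13, -4.5, -8)


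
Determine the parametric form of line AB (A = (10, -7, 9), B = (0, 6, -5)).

Direction vector d = B - A = (0 - 10, 6 + 7, -5 - 9) = (-10, 13, -14)
Parametric form r = A + t·d:
x = 10 - 10t, y = -7 + 13t, z = 9 - 14t

x = 10 - 10t, y = -7 + 13t, z = 9 - 14t


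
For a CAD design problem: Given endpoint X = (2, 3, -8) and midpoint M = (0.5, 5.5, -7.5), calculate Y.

Y = 2M - X
  = (2·0.5 - 2, 2·5.5 - 3, 2·(-7.5) - (-8))
  = (1 - 2, 11 - 3, -15 + 8)
  = (-1, 8, -7)

(-1, 8, -7)


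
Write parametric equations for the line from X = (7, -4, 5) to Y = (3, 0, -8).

Direction vector d = Y - X = (3 - 7, 0 + 4, -8 - 5) = (-4, 4, -13)
Parametric form r = X + t·d:
x = 7 - 4t, y = -4 + 4t, z = 5 - 13t

x = 7 - 4t, y = -4 + 4t, z = 5 - 13t


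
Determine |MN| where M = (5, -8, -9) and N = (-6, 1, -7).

d = √[(x₂-x₁)² + (y₂-y₁)² + (z₂-z₁)²]
  = √[(-11)² + 9² + 2²]
  = √[121 + 81 + 4]
  = √206
  ≈ 14.35

14.35


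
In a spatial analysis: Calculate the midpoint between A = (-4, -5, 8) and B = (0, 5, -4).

M = ((x₁+x₂)/2, (y₁+y₂)/2, (z₁+z₂)/2)
  = ((-4 + 0)/2, (-5 + 5)/2, (8 - 4)/2)
  = (-4/2, 0/2, 4/2)
  = (-2, 0, 2)

(-2, 0, 2)


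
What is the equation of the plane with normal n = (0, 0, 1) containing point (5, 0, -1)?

The plane through P with normal n = (a, b, c) satisfies n·(r - P) = 0,
i.e. ax + by + cz = a·x₀ + b·y₀ + c·z₀.
d = 0·5 + 0·0 + 1·(-1)
  = 0 + 0 - 1
  = -1
Equation: z = -1

z = -1


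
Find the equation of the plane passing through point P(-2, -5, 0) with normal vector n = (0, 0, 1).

The plane through P with normal n = (a, b, c) satisfies n·(r - P) = 0,
i.e. ax + by + cz = a·x₀ + b·y₀ + c·z₀.
d = 0·(-2) + 0·(-5) + 1·0
  = 0 + 0 + 0
  = 0
Equation: z = 0

z = 0


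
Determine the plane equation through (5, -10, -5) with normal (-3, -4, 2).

The plane through P with normal n = (a, b, c) satisfies n·(r - P) = 0,
i.e. ax + by + cz = a·x₀ + b·y₀ + c·z₀.
d = (-3)·5 + (-4)·(-10) + 2·(-5)
  = -15 + 40 - 10
  = 15
Equation: -3x - 4y + 2z = 15

-3x - 4y + 2z = 15


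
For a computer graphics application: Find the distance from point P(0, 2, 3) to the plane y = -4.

distance = |a·x₀ + b·y₀ + c·z₀ - d| / √(a² + b² + c²)
  = |0·0 + 1·2 + 0·3 - (-4)| / √(0² + 1² + 0²)
  = |0 + 2 + 0 + 4| / √(0 + 1 + 0)
  = |6| / √1
  = 6 / 1
  ≈ 6

6


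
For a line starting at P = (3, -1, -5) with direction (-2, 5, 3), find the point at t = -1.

P(t) = P + t·d
  = (3 + (-2)·(-1), -1 + 5·(-1), -5 + 3·(-1))
  = (3 + 2, -1 - 5, -5 - 3)
  = (5, -6, -8)

(5, -6, -8)


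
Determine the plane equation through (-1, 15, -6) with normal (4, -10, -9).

The plane through P with normal n = (a, b, c) satisfies n·(r - P) = 0,
i.e. ax + by + cz = a·x₀ + b·y₀ + c·z₀.
d = 4·(-1) + (-10)·15 + (-9)·(-6)
  = -4 - 150 + 54
  = -100
Equation: 4x - 10y - 9z = -100

4x - 10y - 9z = -100


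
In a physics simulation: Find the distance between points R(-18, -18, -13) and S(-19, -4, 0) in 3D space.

d = √[(x₂-x₁)² + (y₂-y₁)² + (z₂-z₁)²]
  = √[(-1)² + 14² + 13²]
  = √[1 + 196 + 169]
  = √366
  ≈ 19.13

19.13


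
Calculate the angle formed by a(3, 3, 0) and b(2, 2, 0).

a·b = 3·2 + 3·2 + 0·0 = 6 + 6 + 0 = 12
|a| = √(3² + 3² + 0²) = √18 ≈ 4.243
|b| = √(2² + 2² + 0²) = √8 ≈ 2.828
cos θ = (a·b)/(|a||b|) = 12/(4.243·2.828) ≈ 1
θ = arccos(1) ≈ 0°

0°


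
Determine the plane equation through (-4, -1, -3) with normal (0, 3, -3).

The plane through P with normal n = (a, b, c) satisfies n·(r - P) = 0,
i.e. ax + by + cz = a·x₀ + b·y₀ + c·z₀.
d = 0·(-4) + 3·(-1) + (-3)·(-3)
  = 0 - 3 + 9
  = 6
Equation: 3y - 3z = 6

3y - 3z = 6


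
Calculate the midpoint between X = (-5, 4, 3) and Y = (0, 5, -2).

M = ((x₁+x₂)/2, (y₁+y₂)/2, (z₁+z₂)/2)
  = ((-5 + 0)/2, (4 + 5)/2, (3 - 2)/2)
  = (-5/2, 9/2, 1/2)
  = (-2.5, 4.5, 0.5)

(-2.5, 4.5, 0.5)


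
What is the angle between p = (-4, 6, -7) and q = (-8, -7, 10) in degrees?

p·q = (-4)·(-8) + 6·(-7) + (-7)·10 = 32 - 42 - 70 = -80
|p| = √((-4)² + 6² + (-7)²) = √101 ≈ 10.05
|q| = √((-8)² + (-7)² + 10²) = √213 ≈ 14.59
cos θ = (p·q)/(|p||q|) = -80/(10.05·14.59) ≈ -0.5454
θ = arccos(-0.5454) ≈ 123.1°

123.1°


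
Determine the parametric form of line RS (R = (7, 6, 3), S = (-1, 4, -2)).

Direction vector d = S - R = (-1 - 7, 4 - 6, -2 - 3) = (-8, -2, -5)
Parametric form r = R + t·d:
x = 7 - 8t, y = 6 - 2t, z = 3 - 5t

x = 7 - 8t, y = 6 - 2t, z = 3 - 5t


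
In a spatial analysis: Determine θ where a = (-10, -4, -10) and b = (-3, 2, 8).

a·b = (-10)·(-3) + (-4)·2 + (-10)·8 = 30 - 8 - 80 = -58
|a| = √((-10)² + (-4)² + (-10)²) = √216 ≈ 14.7
|b| = √((-3)² + 2² + 8²) = √77 ≈ 8.775
cos θ = (a·b)/(|a||b|) = -58/(14.7·8.775) ≈ -0.4497
θ = arccos(-0.4497) ≈ 116.7°

116.7°


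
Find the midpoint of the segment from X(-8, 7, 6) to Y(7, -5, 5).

M = ((x₁+x₂)/2, (y₁+y₂)/2, (z₁+z₂)/2)
  = ((-8 + 7)/2, (7 - 5)/2, (6 + 5)/2)
  = (-1/2, 2/2, 11/2)
  = (-0.5, 1, 5.5)

(-0.5, 1, 5.5)


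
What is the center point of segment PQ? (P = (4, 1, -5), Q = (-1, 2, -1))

M = ((x₁+x₂)/2, (y₁+y₂)/2, (z₁+z₂)/2)
  = ((4 - 1)/2, (1 + 2)/2, (-5 - 1)/2)
  = (3/2, 3/2, -6/2)
  = (1.5, 1.5, -3)

(1.5, 1.5, -3)


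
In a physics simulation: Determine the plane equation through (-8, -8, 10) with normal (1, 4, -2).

The plane through P with normal n = (a, b, c) satisfies n·(r - P) = 0,
i.e. ax + by + cz = a·x₀ + b·y₀ + c·z₀.
d = 1·(-8) + 4·(-8) + (-2)·10
  = -8 - 32 - 20
  = -60
Equation: x + 4y - 2z = -60

x + 4y - 2z = -60


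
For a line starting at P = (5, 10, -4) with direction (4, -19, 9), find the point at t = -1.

P(t) = P + t·d
  = (5 + 4·(-1), 10 + (-19)·(-1), -4 + 9·(-1))
  = (5 - 4, 10 + 19, -4 - 9)
  = (1, 29, -13)

(1, 29, -13)


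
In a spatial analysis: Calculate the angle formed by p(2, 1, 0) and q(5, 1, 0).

p·q = 2·5 + 1·1 + 0·0 = 10 + 1 + 0 = 11
|p| = √(2² + 1² + 0²) = √5 ≈ 2.236
|q| = √(5² + 1² + 0²) = √26 ≈ 5.099
cos θ = (p·q)/(|p||q|) = 11/(2.236·5.099) ≈ 0.9648
θ = arccos(0.9648) ≈ 15.26°

15.26°


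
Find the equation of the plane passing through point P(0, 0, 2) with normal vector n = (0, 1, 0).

The plane through P with normal n = (a, b, c) satisfies n·(r - P) = 0,
i.e. ax + by + cz = a·x₀ + b·y₀ + c·z₀.
d = 0·0 + 1·0 + 0·2
  = 0 + 0 + 0
  = 0
Equation: y = 0

y = 0


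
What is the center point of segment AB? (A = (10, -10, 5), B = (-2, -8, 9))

M = ((x₁+x₂)/2, (y₁+y₂)/2, (z₁+z₂)/2)
  = ((10 - 2)/2, (-10 - 8)/2, (5 + 9)/2)
  = (8/2, -18/2, 14/2)
  = (4, -9, 7)

(4, -9, 7)


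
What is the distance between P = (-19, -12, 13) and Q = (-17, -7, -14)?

d = √[(x₂-x₁)² + (y₂-y₁)² + (z₂-z₁)²]
  = √[2² + 5² + (-27)²]
  = √[4 + 25 + 729]
  = √758
  ≈ 27.53

27.53


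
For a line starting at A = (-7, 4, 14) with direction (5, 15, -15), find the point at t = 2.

P(t) = A + t·d
  = (-7 + 5·2, 4 + 15·2, 14 + (-15)·2)
  = (-7 + 10, 4 + 30, 14 - 30)
  = (3, 34, -16)

(3, 34, -16)


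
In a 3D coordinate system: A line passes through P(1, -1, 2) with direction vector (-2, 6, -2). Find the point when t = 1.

P(t) = P + t·d
  = (1 + (-2)·1, -1 + 6·1, 2 + (-2)·1)
  = (1 - 2, -1 + 6, 2 - 2)
  = (-1, 5, 0)

(-1, 5, 0)


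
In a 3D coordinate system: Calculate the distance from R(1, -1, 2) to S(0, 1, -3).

d = √[(x₂-x₁)² + (y₂-y₁)² + (z₂-z₁)²]
  = √[(-1)² + 2² + (-5)²]
  = √[1 + 4 + 25]
  = √30
  ≈ 5.477

5.477


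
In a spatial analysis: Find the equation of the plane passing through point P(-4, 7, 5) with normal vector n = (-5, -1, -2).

The plane through P with normal n = (a, b, c) satisfies n·(r - P) = 0,
i.e. ax + by + cz = a·x₀ + b·y₀ + c·z₀.
d = (-5)·(-4) + (-1)·7 + (-2)·5
  = 20 - 7 - 10
  = 3
Equation: -5x - y - 2z = 3

-5x - y - 2z = 3


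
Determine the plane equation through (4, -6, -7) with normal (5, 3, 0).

The plane through P with normal n = (a, b, c) satisfies n·(r - P) = 0,
i.e. ax + by + cz = a·x₀ + b·y₀ + c·z₀.
d = 5·4 + 3·(-6) + 0·(-7)
  = 20 - 18 + 0
  = 2
Equation: 5x + 3y = 2

5x + 3y = 2


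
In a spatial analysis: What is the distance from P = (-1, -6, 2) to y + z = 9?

distance = |a·x₀ + b·y₀ + c·z₀ - d| / √(a² + b² + c²)
  = |0·(-1) + 1·(-6) + 1·2 - 9| / √(0² + 1² + 1²)
  = |0 - 6 + 2 - 9| / √(0 + 1 + 1)
  = |-13| / √2
  = 13 / 1.414
  ≈ 9.192

9.192


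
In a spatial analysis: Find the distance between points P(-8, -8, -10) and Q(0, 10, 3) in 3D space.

d = √[(x₂-x₁)² + (y₂-y₁)² + (z₂-z₁)²]
  = √[8² + 18² + 13²]
  = √[64 + 324 + 169]
  = √557
  ≈ 23.6

23.6


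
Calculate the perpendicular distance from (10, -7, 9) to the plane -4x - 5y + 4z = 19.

distance = |a·x₀ + b·y₀ + c·z₀ - d| / √(a² + b² + c²)
  = |(-4)·10 + (-5)·(-7) + 4·9 - 19| / √((-4)² + (-5)² + 4²)
  = |-40 + 35 + 36 - 19| / √(16 + 25 + 16)
  = |12| / √57
  = 12 / 7.55
  ≈ 1.589

1.589


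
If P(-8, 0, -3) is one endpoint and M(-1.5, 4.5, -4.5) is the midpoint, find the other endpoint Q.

Q = 2M - P
  = (2·(-1.5) - (-8), 2·4.5 - 0, 2·(-4.5) - (-3))
  = (-3 + 8, 9 + 0, -9 + 3)
  = (5, 9, -6)

(5, 9, -6)


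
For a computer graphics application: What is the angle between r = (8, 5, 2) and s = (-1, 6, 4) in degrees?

r·s = 8·(-1) + 5·6 + 2·4 = -8 + 30 + 8 = 30
|r| = √(8² + 5² + 2²) = √93 ≈ 9.644
|s| = √((-1)² + 6² + 4²) = √53 ≈ 7.28
cos θ = (r·s)/(|r||s|) = 30/(9.644·7.28) ≈ 0.4273
θ = arccos(0.4273) ≈ 64.7°

64.7°


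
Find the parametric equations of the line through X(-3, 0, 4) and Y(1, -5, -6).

Direction vector d = Y - X = (1 + 3, -5 + 0, -6 - 4) = (4, -5, -10)
Parametric form r = X + t·d:
x = -3 + 4t, y = 0 - 5t, z = 4 - 10t

x = -3 + 4t, y = 0 - 5t, z = 4 - 10t


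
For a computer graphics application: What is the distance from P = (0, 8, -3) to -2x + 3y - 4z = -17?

distance = |a·x₀ + b·y₀ + c·z₀ - d| / √(a² + b² + c²)
  = |(-2)·0 + 3·8 + (-4)·(-3) - (-17)| / √((-2)² + 3² + (-4)²)
  = |0 + 24 + 12 + 17| / √(4 + 9 + 16)
  = |53| / √29
  = 53 / 5.385
  ≈ 9.842

9.842


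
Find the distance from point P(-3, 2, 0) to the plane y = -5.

distance = |a·x₀ + b·y₀ + c·z₀ - d| / √(a² + b² + c²)
  = |0·(-3) + 1·2 + 0·0 - (-5)| / √(0² + 1² + 0²)
  = |0 + 2 + 0 + 5| / √(0 + 1 + 0)
  = |7| / √1
  = 7 / 1
  ≈ 7

7


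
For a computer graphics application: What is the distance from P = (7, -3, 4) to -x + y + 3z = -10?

distance = |a·x₀ + b·y₀ + c·z₀ - d| / √(a² + b² + c²)
  = |(-1)·7 + 1·(-3) + 3·4 - (-10)| / √((-1)² + 1² + 3²)
  = |-7 - 3 + 12 + 10| / √(1 + 1 + 9)
  = |12| / √11
  = 12 / 3.317
  ≈ 3.618

3.618


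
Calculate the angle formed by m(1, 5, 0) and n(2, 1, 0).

m·n = 1·2 + 5·1 + 0·0 = 2 + 5 + 0 = 7
|m| = √(1² + 5² + 0²) = √26 ≈ 5.099
|n| = √(2² + 1² + 0²) = √5 ≈ 2.236
cos θ = (m·n)/(|m||n|) = 7/(5.099·2.236) ≈ 0.6139
θ = arccos(0.6139) ≈ 52.13°

52.13°


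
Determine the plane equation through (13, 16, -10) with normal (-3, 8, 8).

The plane through P with normal n = (a, b, c) satisfies n·(r - P) = 0,
i.e. ax + by + cz = a·x₀ + b·y₀ + c·z₀.
d = (-3)·13 + 8·16 + 8·(-10)
  = -39 + 128 - 80
  = 9
Equation: -3x + 8y + 8z = 9

-3x + 8y + 8z = 9


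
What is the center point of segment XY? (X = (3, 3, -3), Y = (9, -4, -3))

M = ((x₁+x₂)/2, (y₁+y₂)/2, (z₁+z₂)/2)
  = ((3 + 9)/2, (3 - 4)/2, (-3 - 3)/2)
  = (12/2, -1/2, -6/2)
  = (6, -0.5, -3)

(6, -0.5, -3)


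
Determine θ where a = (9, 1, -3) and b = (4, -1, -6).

a·b = 9·4 + 1·(-1) + (-3)·(-6) = 36 - 1 + 18 = 53
|a| = √(9² + 1² + (-3)²) = √91 ≈ 9.539
|b| = √(4² + (-1)² + (-6)²) = √53 ≈ 7.28
cos θ = (a·b)/(|a||b|) = 53/(9.539·7.28) ≈ 0.7632
θ = arccos(0.7632) ≈ 40.26°

40.26°


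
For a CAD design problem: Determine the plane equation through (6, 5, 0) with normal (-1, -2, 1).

The plane through P with normal n = (a, b, c) satisfies n·(r - P) = 0,
i.e. ax + by + cz = a·x₀ + b·y₀ + c·z₀.
d = (-1)·6 + (-2)·5 + 1·0
  = -6 - 10 + 0
  = -16
Equation: -x - 2y + z = -16

-x - 2y + z = -16


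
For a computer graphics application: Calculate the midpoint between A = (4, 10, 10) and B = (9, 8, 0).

M = ((x₁+x₂)/2, (y₁+y₂)/2, (z₁+z₂)/2)
  = ((4 + 9)/2, (10 + 8)/2, (10 + 0)/2)
  = (13/2, 18/2, 10/2)
  = (6.5, 9, 5)

(6.5, 9, 5)


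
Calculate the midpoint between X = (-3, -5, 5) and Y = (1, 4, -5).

M = ((x₁+x₂)/2, (y₁+y₂)/2, (z₁+z₂)/2)
  = ((-3 + 1)/2, (-5 + 4)/2, (5 - 5)/2)
  = (-2/2, -1/2, 0/2)
  = (-1, -0.5, 0)

(-1, -0.5, 0)


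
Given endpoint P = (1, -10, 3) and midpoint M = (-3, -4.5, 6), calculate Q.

Q = 2M - P
  = (2·(-3) - 1, 2·(-4.5) - (-10), 2·6 - 3)
  = (-6 - 1, -9 + 10, 12 - 3)
  = (-7, 1, 9)

(-7, 1, 9)


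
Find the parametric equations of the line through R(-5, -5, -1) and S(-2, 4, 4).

Direction vector d = S - R = (-2 + 5, 4 + 5, 4 + 1) = (3, 9, 5)
Parametric form r = R + t·d:
x = -5 + 3t, y = -5 + 9t, z = -1 + 5t

x = -5 + 3t, y = -5 + 9t, z = -1 + 5t


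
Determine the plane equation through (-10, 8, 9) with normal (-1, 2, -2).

The plane through P with normal n = (a, b, c) satisfies n·(r - P) = 0,
i.e. ax + by + cz = a·x₀ + b·y₀ + c·z₀.
d = (-1)·(-10) + 2·8 + (-2)·9
  = 10 + 16 - 18
  = 8
Equation: -x + 2y - 2z = 8

-x + 2y - 2z = 8


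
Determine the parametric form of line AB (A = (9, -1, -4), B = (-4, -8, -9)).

Direction vector d = B - A = (-4 - 9, -8 + 1, -9 + 4) = (-13, -7, -5)
Parametric form r = A + t·d:
x = 9 - 13t, y = -1 - 7t, z = -4 - 5t

x = 9 - 13t, y = -1 - 7t, z = -4 - 5t


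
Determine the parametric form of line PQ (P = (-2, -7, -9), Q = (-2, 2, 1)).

Direction vector d = Q - P = (-2 + 2, 2 + 7, 1 + 9) = (0, 9, 10)
Parametric form r = P + t·d:
x = -2, y = -7 + 9t, z = -9 + 10t

x = -2, y = -7 + 9t, z = -9 + 10t


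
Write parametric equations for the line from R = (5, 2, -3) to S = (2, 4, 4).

Direction vector d = S - R = (2 - 5, 4 - 2, 4 + 3) = (-3, 2, 7)
Parametric form r = R + t·d:
x = 5 - 3t, y = 2 + 2t, z = -3 + 7t

x = 5 - 3t, y = 2 + 2t, z = -3 + 7t


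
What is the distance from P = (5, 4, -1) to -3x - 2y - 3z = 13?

distance = |a·x₀ + b·y₀ + c·z₀ - d| / √(a² + b² + c²)
  = |(-3)·5 + (-2)·4 + (-3)·(-1) - 13| / √((-3)² + (-2)² + (-3)²)
  = |-15 - 8 + 3 - 13| / √(9 + 4 + 9)
  = |-33| / √22
  = 33 / 4.69
  ≈ 7.036

7.036


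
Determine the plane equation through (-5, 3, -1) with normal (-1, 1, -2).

The plane through P with normal n = (a, b, c) satisfies n·(r - P) = 0,
i.e. ax + by + cz = a·x₀ + b·y₀ + c·z₀.
d = (-1)·(-5) + 1·3 + (-2)·(-1)
  = 5 + 3 + 2
  = 10
Equation: -x + y - 2z = 10

-x + y - 2z = 10


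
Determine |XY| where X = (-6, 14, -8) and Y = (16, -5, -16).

d = √[(x₂-x₁)² + (y₂-y₁)² + (z₂-z₁)²]
  = √[22² + (-19)² + (-8)²]
  = √[484 + 361 + 64]
  = √909
  ≈ 30.15

30.15


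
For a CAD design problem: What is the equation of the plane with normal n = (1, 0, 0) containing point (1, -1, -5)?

The plane through P with normal n = (a, b, c) satisfies n·(r - P) = 0,
i.e. ax + by + cz = a·x₀ + b·y₀ + c·z₀.
d = 1·1 + 0·(-1) + 0·(-5)
  = 1 + 0 + 0
  = 1
Equation: x = 1

x = 1


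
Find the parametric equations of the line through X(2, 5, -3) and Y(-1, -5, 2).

Direction vector d = Y - X = (-1 - 2, -5 - 5, 2 + 3) = (-3, -10, 5)
Parametric form r = X + t·d:
x = 2 - 3t, y = 5 - 10t, z = -3 + 5t

x = 2 - 3t, y = 5 - 10t, z = -3 + 5t


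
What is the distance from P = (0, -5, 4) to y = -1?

distance = |a·x₀ + b·y₀ + c·z₀ - d| / √(a² + b² + c²)
  = |0·0 + 1·(-5) + 0·4 - (-1)| / √(0² + 1² + 0²)
  = |0 - 5 + 0 + 1| / √(0 + 1 + 0)
  = |-4| / √1
  = 4 / 1
  ≈ 4

4


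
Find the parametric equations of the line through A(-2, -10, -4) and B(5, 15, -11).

Direction vector d = B - A = (5 + 2, 15 + 10, -11 + 4) = (7, 25, -7)
Parametric form r = A + t·d:
x = -2 + 7t, y = -10 + 25t, z = -4 - 7t

x = -2 + 7t, y = -10 + 25t, z = -4 - 7t


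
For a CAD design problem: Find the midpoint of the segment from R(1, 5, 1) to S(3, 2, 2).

M = ((x₁+x₂)/2, (y₁+y₂)/2, (z₁+z₂)/2)
  = ((1 + 3)/2, (5 + 2)/2, (1 + 2)/2)
  = (4/2, 7/2, 3/2)
  = (2, 3.5, 1.5)

(2, 3.5, 1.5)


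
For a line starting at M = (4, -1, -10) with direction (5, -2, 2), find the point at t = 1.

P(t) = M + t·d
  = (4 + 5·1, -1 + (-2)·1, -10 + 2·1)
  = (4 + 5, -1 - 2, -10 + 2)
  = (9, -3, -8)

(9, -3, -8)


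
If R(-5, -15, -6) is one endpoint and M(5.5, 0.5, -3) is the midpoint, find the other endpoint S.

S = 2M - R
  = (2·5.5 - (-5), 2·0.5 - (-15), 2·(-3) - (-6))
  = (11 + 5, 1 + 15, -6 + 6)
  = (16, 16, 0)

(16, 16, 0)


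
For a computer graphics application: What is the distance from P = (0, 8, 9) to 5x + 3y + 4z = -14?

distance = |a·x₀ + b·y₀ + c·z₀ - d| / √(a² + b² + c²)
  = |5·0 + 3·8 + 4·9 - (-14)| / √(5² + 3² + 4²)
  = |0 + 24 + 36 + 14| / √(25 + 9 + 16)
  = |74| / √50
  = 74 / 7.071
  ≈ 10.47

10.47


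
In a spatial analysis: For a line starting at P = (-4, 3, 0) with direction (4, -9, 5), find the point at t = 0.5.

P(t) = P + t·d
  = (-4 + 4·0.5, 3 + (-9)·0.5, 0 + 5·0.5)
  = (-4 + 2, 3 - 4.5, 0 + 2.5)
  = (-2, -1.5, 2.5)

(-2, -1.5, 2.5)


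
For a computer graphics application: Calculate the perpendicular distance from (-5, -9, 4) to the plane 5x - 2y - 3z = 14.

distance = |a·x₀ + b·y₀ + c·z₀ - d| / √(a² + b² + c²)
  = |5·(-5) + (-2)·(-9) + (-3)·4 - 14| / √(5² + (-2)² + (-3)²)
  = |-25 + 18 - 12 - 14| / √(25 + 4 + 9)
  = |-33| / √38
  = 33 / 6.164
  ≈ 5.353

5.353


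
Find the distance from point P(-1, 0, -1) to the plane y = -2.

distance = |a·x₀ + b·y₀ + c·z₀ - d| / √(a² + b² + c²)
  = |0·(-1) + 1·0 + 0·(-1) - (-2)| / √(0² + 1² + 0²)
  = |0 + 0 + 0 + 2| / √(0 + 1 + 0)
  = |2| / √1
  = 2 / 1
  ≈ 2

2


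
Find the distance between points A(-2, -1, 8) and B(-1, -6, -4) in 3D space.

d = √[(x₂-x₁)² + (y₂-y₁)² + (z₂-z₁)²]
  = √[1² + (-5)² + (-12)²]
  = √[1 + 25 + 144]
  = √170
  ≈ 13.04

13.04


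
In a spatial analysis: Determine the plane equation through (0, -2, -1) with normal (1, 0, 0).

The plane through P with normal n = (a, b, c) satisfies n·(r - P) = 0,
i.e. ax + by + cz = a·x₀ + b·y₀ + c·z₀.
d = 1·0 + 0·(-2) + 0·(-1)
  = 0 + 0 + 0
  = 0
Equation: x = 0

x = 0


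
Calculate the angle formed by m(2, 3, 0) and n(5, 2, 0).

m·n = 2·5 + 3·2 + 0·0 = 10 + 6 + 0 = 16
|m| = √(2² + 3² + 0²) = √13 ≈ 3.606
|n| = √(5² + 2² + 0²) = √29 ≈ 5.385
cos θ = (m·n)/(|m||n|) = 16/(3.606·5.385) ≈ 0.824
θ = arccos(0.824) ≈ 34.51°

34.51°


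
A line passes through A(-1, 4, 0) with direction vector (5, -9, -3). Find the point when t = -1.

P(t) = A + t·d
  = (-1 + 5·(-1), 4 + (-9)·(-1), 0 + (-3)·(-1))
  = (-1 - 5, 4 + 9, 0 + 3)
  = (-6, 13, 3)

(-6, 13, 3)


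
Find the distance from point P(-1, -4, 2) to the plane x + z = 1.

distance = |a·x₀ + b·y₀ + c·z₀ - d| / √(a² + b² + c²)
  = |1·(-1) + 0·(-4) + 1·2 - 1| / √(1² + 0² + 1²)
  = |-1 + 0 + 2 - 1| / √(1 + 0 + 1)
  = |0| / √2
  = 0 / 1.414
  ≈ 0

0


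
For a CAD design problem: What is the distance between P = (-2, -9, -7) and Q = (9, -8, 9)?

d = √[(x₂-x₁)² + (y₂-y₁)² + (z₂-z₁)²]
  = √[11² + 1² + 16²]
  = √[121 + 1 + 256]
  = √378
  ≈ 19.44

19.44


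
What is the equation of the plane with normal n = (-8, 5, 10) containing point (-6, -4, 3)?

The plane through P with normal n = (a, b, c) satisfies n·(r - P) = 0,
i.e. ax + by + cz = a·x₀ + b·y₀ + c·z₀.
d = (-8)·(-6) + 5·(-4) + 10·3
  = 48 - 20 + 30
  = 58
Equation: -8x + 5y + 10z = 58

-8x + 5y + 10z = 58


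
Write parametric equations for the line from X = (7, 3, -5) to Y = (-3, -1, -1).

Direction vector d = Y - X = (-3 - 7, -1 - 3, -1 + 5) = (-10, -4, 4)
Parametric form r = X + t·d:
x = 7 - 10t, y = 3 - 4t, z = -5 + 4t

x = 7 - 10t, y = 3 - 4t, z = -5 + 4t


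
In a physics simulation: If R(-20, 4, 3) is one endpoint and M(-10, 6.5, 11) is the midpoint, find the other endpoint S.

S = 2M - R
  = (2·(-10) - (-20), 2·6.5 - 4, 2·11 - 3)
  = (-20 + 20, 13 - 4, 22 - 3)
  = (0, 9, 19)

(0, 9, 19)


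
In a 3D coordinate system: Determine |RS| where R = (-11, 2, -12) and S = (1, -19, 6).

d = √[(x₂-x₁)² + (y₂-y₁)² + (z₂-z₁)²]
  = √[12² + (-21)² + 18²]
  = √[144 + 441 + 324]
  = √909
  ≈ 30.15

30.15


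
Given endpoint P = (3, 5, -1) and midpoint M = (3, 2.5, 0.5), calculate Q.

Q = 2M - P
  = (2·3 - 3, 2·2.5 - 5, 2·0.5 - (-1))
  = (6 - 3, 5 - 5, 1 + 1)
  = (3, 0, 2)

(3, 0, 2)


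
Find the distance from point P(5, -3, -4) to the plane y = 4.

distance = |a·x₀ + b·y₀ + c·z₀ - d| / √(a² + b² + c²)
  = |0·5 + 1·(-3) + 0·(-4) - 4| / √(0² + 1² + 0²)
  = |0 - 3 + 0 - 4| / √(0 + 1 + 0)
  = |-7| / √1
  = 7 / 1
  ≈ 7

7


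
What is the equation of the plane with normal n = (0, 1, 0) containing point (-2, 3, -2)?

The plane through P with normal n = (a, b, c) satisfies n·(r - P) = 0,
i.e. ax + by + cz = a·x₀ + b·y₀ + c·z₀.
d = 0·(-2) + 1·3 + 0·(-2)
  = 0 + 3 + 0
  = 3
Equation: y = 3

y = 3


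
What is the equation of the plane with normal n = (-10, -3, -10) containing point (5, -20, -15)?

The plane through P with normal n = (a, b, c) satisfies n·(r - P) = 0,
i.e. ax + by + cz = a·x₀ + b·y₀ + c·z₀.
d = (-10)·5 + (-3)·(-20) + (-10)·(-15)
  = -50 + 60 + 150
  = 160
Equation: -10x - 3y - 10z = 160

-10x - 3y - 10z = 160


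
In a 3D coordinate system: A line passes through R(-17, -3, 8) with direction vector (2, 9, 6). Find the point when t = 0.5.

P(t) = R + t·d
  = (-17 + 2·0.5, -3 + 9·0.5, 8 + 6·0.5)
  = (-17 + 1, -3 + 4.5, 8 + 3)
  = (-16, 1.5, 11)

(-16, 1.5, 11)


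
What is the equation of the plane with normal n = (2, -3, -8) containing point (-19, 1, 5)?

The plane through P with normal n = (a, b, c) satisfies n·(r - P) = 0,
i.e. ax + by + cz = a·x₀ + b·y₀ + c·z₀.
d = 2·(-19) + (-3)·1 + (-8)·5
  = -38 - 3 - 40
  = -81
Equation: 2x - 3y - 8z = -81

2x - 3y - 8z = -81


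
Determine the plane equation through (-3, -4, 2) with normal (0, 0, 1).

The plane through P with normal n = (a, b, c) satisfies n·(r - P) = 0,
i.e. ax + by + cz = a·x₀ + b·y₀ + c·z₀.
d = 0·(-3) + 0·(-4) + 1·2
  = 0 + 0 + 2
  = 2
Equation: z = 2

z = 2


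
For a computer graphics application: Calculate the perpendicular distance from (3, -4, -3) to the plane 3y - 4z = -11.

distance = |a·x₀ + b·y₀ + c·z₀ - d| / √(a² + b² + c²)
  = |0·3 + 3·(-4) + (-4)·(-3) - (-11)| / √(0² + 3² + (-4)²)
  = |0 - 12 + 12 + 11| / √(0 + 9 + 16)
  = |11| / √25
  = 11 / 5
  ≈ 2.2

2.2


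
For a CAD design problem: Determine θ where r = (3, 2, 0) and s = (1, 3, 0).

r·s = 3·1 + 2·3 + 0·0 = 3 + 6 + 0 = 9
|r| = √(3² + 2² + 0²) = √13 ≈ 3.606
|s| = √(1² + 3² + 0²) = √10 ≈ 3.162
cos θ = (r·s)/(|r||s|) = 9/(3.606·3.162) ≈ 0.7894
θ = arccos(0.7894) ≈ 37.87°

37.87°


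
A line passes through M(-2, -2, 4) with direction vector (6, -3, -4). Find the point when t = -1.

P(t) = M + t·d
  = (-2 + 6·(-1), -2 + (-3)·(-1), 4 + (-4)·(-1))
  = (-2 - 6, -2 + 3, 4 + 4)
  = (-8, 1, 8)

(-8, 1, 8)


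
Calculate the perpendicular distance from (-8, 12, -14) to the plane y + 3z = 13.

distance = |a·x₀ + b·y₀ + c·z₀ - d| / √(a² + b² + c²)
  = |0·(-8) + 1·12 + 3·(-14) - 13| / √(0² + 1² + 3²)
  = |0 + 12 - 42 - 13| / √(0 + 1 + 9)
  = |-43| / √10
  = 43 / 3.162
  ≈ 13.6

13.6


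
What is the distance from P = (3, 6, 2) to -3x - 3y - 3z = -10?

distance = |a·x₀ + b·y₀ + c·z₀ - d| / √(a² + b² + c²)
  = |(-3)·3 + (-3)·6 + (-3)·2 - (-10)| / √((-3)² + (-3)² + (-3)²)
  = |-9 - 18 - 6 + 10| / √(9 + 9 + 9)
  = |-23| / √27
  = 23 / 5.196
  ≈ 4.426

4.426


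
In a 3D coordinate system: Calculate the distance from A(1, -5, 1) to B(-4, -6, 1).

d = √[(x₂-x₁)² + (y₂-y₁)² + (z₂-z₁)²]
  = √[(-5)² + (-1)² + 0²]
  = √[25 + 1 + 0]
  = √26
  ≈ 5.099

5.099


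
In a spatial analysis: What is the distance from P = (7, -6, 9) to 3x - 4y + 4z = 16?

distance = |a·x₀ + b·y₀ + c·z₀ - d| / √(a² + b² + c²)
  = |3·7 + (-4)·(-6) + 4·9 - 16| / √(3² + (-4)² + 4²)
  = |21 + 24 + 36 - 16| / √(9 + 16 + 16)
  = |65| / √41
  = 65 / 6.403
  ≈ 10.15

10.15


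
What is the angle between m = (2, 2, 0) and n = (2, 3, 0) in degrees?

m·n = 2·2 + 2·3 + 0·0 = 4 + 6 + 0 = 10
|m| = √(2² + 2² + 0²) = √8 ≈ 2.828
|n| = √(2² + 3² + 0²) = √13 ≈ 3.606
cos θ = (m·n)/(|m||n|) = 10/(2.828·3.606) ≈ 0.9806
θ = arccos(0.9806) ≈ 11.31°

11.31°


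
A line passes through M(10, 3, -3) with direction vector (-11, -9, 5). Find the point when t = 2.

P(t) = M + t·d
  = (10 + (-11)·2, 3 + (-9)·2, -3 + 5·2)
  = (10 - 22, 3 - 18, -3 + 10)
  = (-12, -15, 7)

(-12, -15, 7)


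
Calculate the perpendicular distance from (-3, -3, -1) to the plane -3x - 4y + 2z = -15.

distance = |a·x₀ + b·y₀ + c·z₀ - d| / √(a² + b² + c²)
  = |(-3)·(-3) + (-4)·(-3) + 2·(-1) - (-15)| / √((-3)² + (-4)² + 2²)
  = |9 + 12 - 2 + 15| / √(9 + 16 + 4)
  = |34| / √29
  = 34 / 5.385
  ≈ 6.314

6.314


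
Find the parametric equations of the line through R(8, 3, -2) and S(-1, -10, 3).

Direction vector d = S - R = (-1 - 8, -10 - 3, 3 + 2) = (-9, -13, 5)
Parametric form r = R + t·d:
x = 8 - 9t, y = 3 - 13t, z = -2 + 5t

x = 8 - 9t, y = 3 - 13t, z = -2 + 5t


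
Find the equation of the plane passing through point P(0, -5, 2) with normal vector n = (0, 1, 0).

The plane through P with normal n = (a, b, c) satisfies n·(r - P) = 0,
i.e. ax + by + cz = a·x₀ + b·y₀ + c·z₀.
d = 0·0 + 1·(-5) + 0·2
  = 0 - 5 + 0
  = -5
Equation: y = -5

y = -5


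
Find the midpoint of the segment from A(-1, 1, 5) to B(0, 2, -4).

M = ((x₁+x₂)/2, (y₁+y₂)/2, (z₁+z₂)/2)
  = ((-1 + 0)/2, (1 + 2)/2, (5 - 4)/2)
  = (-1/2, 3/2, 1/2)
  = (-0.5, 1.5, 0.5)

(-0.5, 1.5, 0.5)


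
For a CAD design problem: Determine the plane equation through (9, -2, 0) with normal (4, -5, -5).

The plane through P with normal n = (a, b, c) satisfies n·(r - P) = 0,
i.e. ax + by + cz = a·x₀ + b·y₀ + c·z₀.
d = 4·9 + (-5)·(-2) + (-5)·0
  = 36 + 10 + 0
  = 46
Equation: 4x - 5y - 5z = 46

4x - 5y - 5z = 46


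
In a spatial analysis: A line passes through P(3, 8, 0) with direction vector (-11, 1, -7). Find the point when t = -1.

P(t) = P + t·d
  = (3 + (-11)·(-1), 8 + 1·(-1), 0 + (-7)·(-1))
  = (3 + 11, 8 - 1, 0 + 7)
  = (14, 7, 7)

(14, 7, 7)


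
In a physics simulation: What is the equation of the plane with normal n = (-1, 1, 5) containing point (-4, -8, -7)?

The plane through P with normal n = (a, b, c) satisfies n·(r - P) = 0,
i.e. ax + by + cz = a·x₀ + b·y₀ + c·z₀.
d = (-1)·(-4) + 1·(-8) + 5·(-7)
  = 4 - 8 - 35
  = -39
Equation: -x + y + 5z = -39

-x + y + 5z = -39


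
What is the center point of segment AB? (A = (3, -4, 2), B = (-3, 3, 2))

M = ((x₁+x₂)/2, (y₁+y₂)/2, (z₁+z₂)/2)
  = ((3 - 3)/2, (-4 + 3)/2, (2 + 2)/2)
  = (0/2, -1/2, 4/2)
  = (0, -0.5, 2)

(0, -0.5, 2)


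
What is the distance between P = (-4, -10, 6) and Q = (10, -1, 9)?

d = √[(x₂-x₁)² + (y₂-y₁)² + (z₂-z₁)²]
  = √[14² + 9² + 3²]
  = √[196 + 81 + 9]
  = √286
  ≈ 16.91

16.91


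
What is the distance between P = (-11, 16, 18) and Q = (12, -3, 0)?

d = √[(x₂-x₁)² + (y₂-y₁)² + (z₂-z₁)²]
  = √[23² + (-19)² + (-18)²]
  = √[529 + 361 + 324]
  = √1214
  ≈ 34.84

34.84


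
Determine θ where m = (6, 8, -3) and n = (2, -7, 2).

m·n = 6·2 + 8·(-7) + (-3)·2 = 12 - 56 - 6 = -50
|m| = √(6² + 8² + (-3)²) = √109 ≈ 10.44
|n| = √(2² + (-7)² + 2²) = √57 ≈ 7.55
cos θ = (m·n)/(|m||n|) = -50/(10.44·7.55) ≈ -0.6343
θ = arccos(-0.6343) ≈ 129.4°

129.4°


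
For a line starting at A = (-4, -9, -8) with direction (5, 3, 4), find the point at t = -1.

P(t) = A + t·d
  = (-4 + 5·(-1), -9 + 3·(-1), -8 + 4·(-1))
  = (-4 - 5, -9 - 3, -8 - 4)
  = (-9, -12, -12)

(-9, -12, -12)


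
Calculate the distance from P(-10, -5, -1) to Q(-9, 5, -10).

d = √[(x₂-x₁)² + (y₂-y₁)² + (z₂-z₁)²]
  = √[1² + 10² + (-9)²]
  = √[1 + 100 + 81]
  = √182
  ≈ 13.49

13.49
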